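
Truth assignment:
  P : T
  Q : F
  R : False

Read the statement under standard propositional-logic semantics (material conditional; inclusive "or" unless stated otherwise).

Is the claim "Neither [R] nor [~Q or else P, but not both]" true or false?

True.

Values: R=F, Q=F, P=T.
Parsed as R ↓ (¬Q ⊕ P)

¬Q = ¬F = T
¬Q ⊕ P = T ⊕ T = F
R ↓ (¬Q ⊕ P) = F ↓ F = T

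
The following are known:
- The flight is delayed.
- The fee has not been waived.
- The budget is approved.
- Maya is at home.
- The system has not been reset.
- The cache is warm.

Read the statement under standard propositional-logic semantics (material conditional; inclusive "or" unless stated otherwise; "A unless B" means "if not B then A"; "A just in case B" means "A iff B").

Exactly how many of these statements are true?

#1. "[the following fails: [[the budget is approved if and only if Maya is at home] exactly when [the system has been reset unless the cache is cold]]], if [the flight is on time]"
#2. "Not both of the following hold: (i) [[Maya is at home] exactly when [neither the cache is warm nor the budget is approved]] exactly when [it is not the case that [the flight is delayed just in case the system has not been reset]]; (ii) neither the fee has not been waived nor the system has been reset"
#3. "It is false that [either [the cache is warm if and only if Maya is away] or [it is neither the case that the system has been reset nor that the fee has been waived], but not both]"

Let S = "the flight is delayed" (True), W = "the budget is approved" (True), G = "Maya is at home" (True), Q = "the system has been reset" (False), N = "the cache is warm" (True), U = "the fee has been waived" (False).

#1: Formalization: not S -> not ((W iff G) iff (Q or not N))

not S = not True = False
W iff G = True iff True = True
not N = not True = False
Q or not N = False or False = False
(W iff G) iff (Q or not N) = True iff False = False
not ((W iff G) iff (Q or not N)) = not False = True
not S -> not ((W iff G) iff (Q or not N)) = False -> True = True
Thus #1 is true.

#2: Parsed as ((G iff (N nor W)) iff not (S iff not Q)) nand (not U nor Q)

N nor W = True nor True = False
G iff (N nor W) = True iff False = False
not Q = not False = True
S iff not Q = True iff True = True
not (S iff not Q) = not True = False
(G iff (N nor W)) iff not (S iff not Q) = False iff False = True
not U = not False = True
not U nor Q = True nor False = False
((G iff (N nor W)) iff not (S iff not Q)) nand (not U nor Q) = True nand False = True
So #2 is true.

#3: In symbols: not ((N iff not G) xor (Q nor U))

not G = not True = False
N iff not G = True iff False = False
Q nor U = False nor False = True
(N iff not G) xor (Q nor U) = False xor True = True
not ((N iff not G) xor (Q nor U)) = not True = False
Thus #3 is false.

True statements: 2 (#1, #2).

2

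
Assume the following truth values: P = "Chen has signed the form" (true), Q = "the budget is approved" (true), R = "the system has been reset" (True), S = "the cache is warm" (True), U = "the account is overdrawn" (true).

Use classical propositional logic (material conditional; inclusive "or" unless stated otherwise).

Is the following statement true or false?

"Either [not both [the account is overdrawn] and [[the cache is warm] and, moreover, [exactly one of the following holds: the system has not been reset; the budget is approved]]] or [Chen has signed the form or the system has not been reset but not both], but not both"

The statement is true.

Values: U=True, S=True, R=True, Q=True, P=True.
In symbols: (U nand (S and (not R xor Q))) xor (P xor not R)

not R = not True = False
not R xor Q = False xor True = True
S and (not R xor Q) = True and True = True
U nand (S and (not R xor Q)) = True nand True = False
not R = not True = False
P xor not R = True xor False = True
(U nand (S and (not R xor Q))) xor (P xor not R) = False xor True = True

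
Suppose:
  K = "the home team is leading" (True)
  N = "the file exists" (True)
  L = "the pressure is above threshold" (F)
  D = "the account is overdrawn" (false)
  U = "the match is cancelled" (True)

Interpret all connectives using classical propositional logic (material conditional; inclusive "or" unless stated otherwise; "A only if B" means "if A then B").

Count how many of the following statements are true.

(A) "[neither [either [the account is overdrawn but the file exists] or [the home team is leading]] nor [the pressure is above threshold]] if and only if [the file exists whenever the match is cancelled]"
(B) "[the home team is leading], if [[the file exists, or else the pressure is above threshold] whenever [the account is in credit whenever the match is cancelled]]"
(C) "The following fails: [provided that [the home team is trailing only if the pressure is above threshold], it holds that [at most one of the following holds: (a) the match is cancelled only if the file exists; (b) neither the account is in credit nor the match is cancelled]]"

1

(A): This is (((D ∧ N) ∨ K) ↓ L) ↔ (U → N).

D ∧ N = F ∧ T = F
(D ∧ N) ∨ K = F ∨ T = T
((D ∧ N) ∨ K) ↓ L = T ↓ F = F
U → N = T → T = T
(((D ∧ N) ∨ K) ↓ L) ↔ (U → N) = F ↔ T = F
Hence (A) is false.

(B): This is ((U → ¬D) → (N ∨ L)) → K.

¬D = ¬F = T
U → ¬D = T → T = T
N ∨ L = T ∨ F = T
(U → ¬D) → (N ∨ L) = T → T = T
((U → ¬D) → (N ∨ L)) → K = T → T = T
So (B) is true.

(C): Parsed as ¬((¬K → L) → ((U → N) ↑ (¬D ↓ U)))

¬K = ¬T = F
¬K → L = F → F = T
U → N = T → T = T
¬D = ¬F = T
¬D ↓ U = T ↓ T = F
(U → N) ↑ (¬D ↓ U) = T ↑ F = T
(¬K → L) → ((U → N) ↑ (¬D ↓ U)) = T → T = T
¬((¬K → L) → ((U → N) ↑ (¬D ↓ U))) = ¬T = F
So (C) is false.

True statements: 1.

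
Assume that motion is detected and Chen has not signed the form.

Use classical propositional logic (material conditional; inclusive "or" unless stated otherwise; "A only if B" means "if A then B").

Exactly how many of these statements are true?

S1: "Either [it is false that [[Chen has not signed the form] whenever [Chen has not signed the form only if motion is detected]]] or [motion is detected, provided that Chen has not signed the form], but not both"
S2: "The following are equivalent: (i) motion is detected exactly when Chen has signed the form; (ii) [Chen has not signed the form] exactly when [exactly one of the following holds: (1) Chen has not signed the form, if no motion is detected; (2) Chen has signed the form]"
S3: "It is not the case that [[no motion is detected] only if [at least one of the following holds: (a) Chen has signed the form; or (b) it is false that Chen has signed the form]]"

Let D = "Chen has signed the form" (False), G = "motion is detected" (True).

S1: Parsed as not ((not D -> G) -> not D) xor (not D -> G)

not D = not False = True
not D -> G = True -> True = True
not D = not False = True
(not D -> G) -> not D = True -> True = True
not ((not D -> G) -> not D) = not True = False
not D = not False = True
not D -> G = True -> True = True
not ((not D -> G) -> not D) xor (not D -> G) = False xor True = True
Thus S1 is true.

S2: In symbols: (G iff D) iff (not D iff ((not G -> not D) xor D))

G iff D = True iff False = False
not D = not False = True
not G = not True = False
not D = not False = True
not G -> not D = False -> True = True
(not G -> not D) xor D = True xor False = True
not D iff ((not G -> not D) xor D) = True iff True = True
(G iff D) iff (not D iff ((not G -> not D) xor D)) = False iff True = False
Thus S2 is false.

S3: Formalization: not (not G -> (D or not D))

not G = not True = False
not D = not False = True
D or not D = False or True = True
not G -> (D or not D) = False -> True = True
not (not G -> (D or not D)) = not True = False
Hence S3 is false.

True statements: 1 (S1).

1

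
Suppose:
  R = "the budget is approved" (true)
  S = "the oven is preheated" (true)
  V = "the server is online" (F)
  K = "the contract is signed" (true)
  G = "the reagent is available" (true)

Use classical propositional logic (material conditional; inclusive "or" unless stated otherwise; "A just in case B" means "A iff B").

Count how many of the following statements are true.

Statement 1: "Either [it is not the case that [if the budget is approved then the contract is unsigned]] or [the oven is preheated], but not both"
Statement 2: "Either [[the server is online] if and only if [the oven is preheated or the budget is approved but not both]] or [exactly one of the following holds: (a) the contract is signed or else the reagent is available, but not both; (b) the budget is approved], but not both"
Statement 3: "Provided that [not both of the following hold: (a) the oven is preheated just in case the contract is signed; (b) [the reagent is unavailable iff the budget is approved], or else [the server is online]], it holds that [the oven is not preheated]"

0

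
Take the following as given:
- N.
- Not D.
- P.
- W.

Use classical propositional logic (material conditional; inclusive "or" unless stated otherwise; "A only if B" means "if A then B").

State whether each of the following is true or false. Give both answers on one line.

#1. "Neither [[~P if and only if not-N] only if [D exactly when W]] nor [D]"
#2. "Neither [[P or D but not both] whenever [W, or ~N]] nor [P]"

#1: This is ((¬P ↔ ¬N) → (D ↔ W)) ↓ D.

¬P = ¬T = F
¬N = ¬T = F
¬P ↔ ¬N = F ↔ F = T
D ↔ W = F ↔ T = F
(¬P ↔ ¬N) → (D ↔ W) = T → F = F
((¬P ↔ ¬N) → (D ↔ W)) ↓ D = F ↓ F = T
Thus #1 is true.

#2: Formalization: ((W ∨ ¬N) → (P ⊕ D)) ↓ P

¬N = ¬T = F
W ∨ ¬N = T ∨ F = T
P ⊕ D = T ⊕ F = T
(W ∨ ¬N) → (P ⊕ D) = T → T = T
((W ∨ ¬N) → (P ⊕ D)) ↓ P = T ↓ T = F
Hence #2 is false.

#1 True, #2 False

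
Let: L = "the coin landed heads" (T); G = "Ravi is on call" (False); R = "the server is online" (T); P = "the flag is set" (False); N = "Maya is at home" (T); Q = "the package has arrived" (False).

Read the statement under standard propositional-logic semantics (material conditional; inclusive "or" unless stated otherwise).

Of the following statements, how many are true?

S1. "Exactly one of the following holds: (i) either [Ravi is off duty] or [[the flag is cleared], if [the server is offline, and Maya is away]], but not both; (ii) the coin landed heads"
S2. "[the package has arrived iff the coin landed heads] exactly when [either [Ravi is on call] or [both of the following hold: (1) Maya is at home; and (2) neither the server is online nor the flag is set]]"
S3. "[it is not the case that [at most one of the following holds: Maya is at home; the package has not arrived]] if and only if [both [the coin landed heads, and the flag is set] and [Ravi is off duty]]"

S1: This is (¬G ⊕ ((¬R ∧ ¬N) → ¬P)) ⊕ L.

¬G = ¬F = T
¬R = ¬T = F
¬N = ¬T = F
¬R ∧ ¬N = F ∧ F = F
¬P = ¬F = T
(¬R ∧ ¬N) → ¬P = F → T = T
¬G ⊕ ((¬R ∧ ¬N) → ¬P) = T ⊕ T = F
(¬G ⊕ ((¬R ∧ ¬N) → ¬P)) ⊕ L = F ⊕ T = T
Hence S1 is true.

S2: This is (Q ↔ L) ↔ (G ∨ (N ∧ (R ↓ P))).

Q ↔ L = F ↔ T = F
R ↓ P = T ↓ F = F
N ∧ (R ↓ P) = T ∧ F = F
G ∨ (N ∧ (R ↓ P)) = F ∨ F = F
(Q ↔ L) ↔ (G ∨ (N ∧ (R ↓ P))) = F ↔ F = T
Hence S2 is true.

S3: Parsed as ¬(N ↑ ¬Q) ↔ ((L ∧ P) ∧ ¬G)

¬Q = ¬F = T
N ↑ ¬Q = T ↑ T = F
¬(N ↑ ¬Q) = ¬F = T
L ∧ P = T ∧ F = F
¬G = ¬F = T
(L ∧ P) ∧ ¬G = F ∧ T = F
¬(N ↑ ¬Q) ↔ ((L ∧ P) ∧ ¬G) = T ↔ F = F
Thus S3 is false.

Count: 2.

2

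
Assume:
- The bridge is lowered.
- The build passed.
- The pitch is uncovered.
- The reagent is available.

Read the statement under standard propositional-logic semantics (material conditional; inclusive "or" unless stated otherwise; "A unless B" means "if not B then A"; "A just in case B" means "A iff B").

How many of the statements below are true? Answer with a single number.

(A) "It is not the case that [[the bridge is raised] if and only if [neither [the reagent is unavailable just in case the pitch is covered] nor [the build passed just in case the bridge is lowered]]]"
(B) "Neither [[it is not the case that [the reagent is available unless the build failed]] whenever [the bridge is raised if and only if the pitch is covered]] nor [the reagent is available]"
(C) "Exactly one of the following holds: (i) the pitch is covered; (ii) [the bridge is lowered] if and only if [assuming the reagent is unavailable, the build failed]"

1

Let K = "the bridge is raised" (F), M = "the reagent is available" (T), P = "the pitch is covered" (F), H = "the build passed" (T).

(A): This is ¬(K ↔ ((¬M ↔ P) ↓ (H ↔ ¬K))).

¬M = ¬T = F
¬M ↔ P = F ↔ F = T
¬K = ¬F = T
H ↔ ¬K = T ↔ T = T
(¬M ↔ P) ↓ (H ↔ ¬K) = T ↓ T = F
K ↔ ((¬M ↔ P) ↓ (H ↔ ¬K)) = F ↔ F = T
¬(K ↔ ((¬M ↔ P) ↓ (H ↔ ¬K))) = ¬T = F
Thus (A) is false.

(B): This is ((K ↔ P) → ¬(M ∨ ¬H)) ↓ M.

K ↔ P = F ↔ F = T
¬H = ¬T = F
M ∨ ¬H = T ∨ F = T
¬(M ∨ ¬H) = ¬T = F
(K ↔ P) → ¬(M ∨ ¬H) = T → F = F
((K ↔ P) → ¬(M ∨ ¬H)) ↓ M = F ↓ T = F
So (B) is false.

(C): Formalization: P ⊕ (¬K ↔ (¬M → ¬H))

¬K = ¬F = T
¬M = ¬T = F
¬H = ¬T = F
¬M → ¬H = F → F = T
¬K ↔ (¬M → ¬H) = T ↔ T = T
P ⊕ (¬K ↔ (¬M → ¬H)) = F ⊕ T = T
Thus (C) is true.

Count: 1.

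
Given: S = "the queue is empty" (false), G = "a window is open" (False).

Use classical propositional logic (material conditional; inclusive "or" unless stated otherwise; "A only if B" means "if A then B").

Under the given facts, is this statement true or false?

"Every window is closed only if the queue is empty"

False.

Formalization: ~G -> S

~G = ~F = T
~G -> S = T -> F = F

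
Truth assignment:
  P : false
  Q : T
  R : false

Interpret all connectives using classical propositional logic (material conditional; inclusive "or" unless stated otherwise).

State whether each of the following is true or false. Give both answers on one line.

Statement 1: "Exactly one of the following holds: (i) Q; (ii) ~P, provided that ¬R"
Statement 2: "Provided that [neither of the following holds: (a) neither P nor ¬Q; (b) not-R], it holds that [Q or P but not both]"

Statement 1 F, Statement 2 T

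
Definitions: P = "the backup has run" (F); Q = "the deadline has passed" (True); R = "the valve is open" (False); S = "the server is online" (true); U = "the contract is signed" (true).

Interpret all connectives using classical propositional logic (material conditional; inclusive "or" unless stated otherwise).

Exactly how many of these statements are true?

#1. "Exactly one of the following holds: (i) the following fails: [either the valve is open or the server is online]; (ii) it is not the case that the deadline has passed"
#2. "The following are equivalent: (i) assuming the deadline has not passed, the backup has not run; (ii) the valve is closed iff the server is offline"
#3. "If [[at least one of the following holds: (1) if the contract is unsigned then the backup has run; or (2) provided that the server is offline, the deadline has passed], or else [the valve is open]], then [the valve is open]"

0

#1: Formalization: ~(R | S) xor ~Q

R | S = F | T = T
~(R | S) = ~T = F
~Q = ~T = F
~(R | S) xor ~Q = F xor F = F
Hence #1 is false.

#2: Parsed as (~Q -> ~P) <-> (~R <-> ~S)

~Q = ~T = F
~P = ~F = T
~Q -> ~P = F -> T = T
~R = ~F = T
~S = ~T = F
~R <-> ~S = T <-> F = F
(~Q -> ~P) <-> (~R <-> ~S) = T <-> F = F
Hence #2 is false.

#3: In symbols: (((~U -> P) | (~S -> Q)) | R) -> R

~U = ~T = F
~U -> P = F -> F = T
~S = ~T = F
~S -> Q = F -> T = T
(~U -> P) | (~S -> Q) = T | T = T
((~U -> P) | (~S -> Q)) | R = T | F = T
(((~U -> P) | (~S -> Q)) | R) -> R = T -> F = F
Hence #3 is false.

0 of the 3 statements are true (none).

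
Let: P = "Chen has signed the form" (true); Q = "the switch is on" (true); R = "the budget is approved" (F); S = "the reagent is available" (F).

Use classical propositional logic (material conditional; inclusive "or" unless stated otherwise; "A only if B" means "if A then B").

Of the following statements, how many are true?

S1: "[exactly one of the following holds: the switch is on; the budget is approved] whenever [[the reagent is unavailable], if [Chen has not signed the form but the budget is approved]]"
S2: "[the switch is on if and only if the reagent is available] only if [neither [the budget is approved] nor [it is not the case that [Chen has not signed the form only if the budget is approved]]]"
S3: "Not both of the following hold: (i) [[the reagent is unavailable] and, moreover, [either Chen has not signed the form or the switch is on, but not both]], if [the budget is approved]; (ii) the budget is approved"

3

S1: In symbols: ((¬P ∧ R) → ¬S) → (Q ⊕ R)

¬P = ¬T = F
¬P ∧ R = F ∧ F = F
¬S = ¬F = T
(¬P ∧ R) → ¬S = F → T = T
Q ⊕ R = T ⊕ F = T
((¬P ∧ R) → ¬S) → (Q ⊕ R) = T → T = T
Hence S1 is true.

S2: This is (Q ↔ S) → (R ↓ ¬(¬P → R)).

Q ↔ S = T ↔ F = F
¬P = ¬T = F
¬P → R = F → F = T
¬(¬P → R) = ¬T = F
R ↓ ¬(¬P → R) = F ↓ F = T
(Q ↔ S) → (R ↓ ¬(¬P → R)) = F → T = T
Hence S2 is true.

S3: Formalization: (R → (¬S ∧ (¬P ⊕ Q))) ↑ R

¬S = ¬F = T
¬P = ¬T = F
¬P ⊕ Q = F ⊕ T = T
¬S ∧ (¬P ⊕ Q) = T ∧ T = T
R → (¬S ∧ (¬P ⊕ Q)) = F → T = T
(R → (¬S ∧ (¬P ⊕ Q))) ↑ R = T ↑ F = T
Thus S3 is true.

Count: 3.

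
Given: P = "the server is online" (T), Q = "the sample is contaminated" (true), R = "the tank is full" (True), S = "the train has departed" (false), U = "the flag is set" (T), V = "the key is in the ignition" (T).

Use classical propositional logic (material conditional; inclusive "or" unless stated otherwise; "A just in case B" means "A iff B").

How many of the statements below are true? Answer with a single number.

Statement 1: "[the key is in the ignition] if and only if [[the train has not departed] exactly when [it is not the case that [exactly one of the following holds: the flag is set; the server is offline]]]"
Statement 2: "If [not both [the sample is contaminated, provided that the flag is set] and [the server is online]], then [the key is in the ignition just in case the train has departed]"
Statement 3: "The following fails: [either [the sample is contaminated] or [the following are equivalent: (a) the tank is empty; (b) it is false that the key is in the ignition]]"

1

Statement 1: This is V <-> (~S <-> ~(U xor ~P)).

~S = ~F = T
~P = ~T = F
U xor ~P = T xor F = T
~(U xor ~P) = ~T = F
~S <-> ~(U xor ~P) = T <-> F = F
V <-> (~S <-> ~(U xor ~P)) = T <-> F = F
Hence Statement 1 is false.

Statement 2: This is ((U -> Q) nand P) -> (V <-> S).

U -> Q = T -> T = T
(U -> Q) nand P = T nand T = F
V <-> S = T <-> F = F
((U -> Q) nand P) -> (V <-> S) = F -> F = T
Thus Statement 2 is true.

Statement 3: Formalization: ~(Q | (~R <-> ~V))

~R = ~T = F
~V = ~T = F
~R <-> ~V = F <-> F = T
Q | (~R <-> ~V) = T | T = T
~(Q | (~R <-> ~V)) = ~T = F
So Statement 3 is false.

Count: 1.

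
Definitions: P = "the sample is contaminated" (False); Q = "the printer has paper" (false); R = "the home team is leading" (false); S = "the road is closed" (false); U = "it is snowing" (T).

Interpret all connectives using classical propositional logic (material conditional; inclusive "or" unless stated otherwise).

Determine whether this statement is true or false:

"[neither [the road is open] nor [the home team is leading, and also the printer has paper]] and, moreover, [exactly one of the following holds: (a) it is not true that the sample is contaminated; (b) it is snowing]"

False

Parsed as (~S nor (R & Q)) & (~P xor U)

~S = ~F = T
R & Q = F & F = F
~S nor (R & Q) = T nor F = F
~P = ~F = T
~P xor U = T xor T = F
(~S nor (R & Q)) & (~P xor U) = F & F = F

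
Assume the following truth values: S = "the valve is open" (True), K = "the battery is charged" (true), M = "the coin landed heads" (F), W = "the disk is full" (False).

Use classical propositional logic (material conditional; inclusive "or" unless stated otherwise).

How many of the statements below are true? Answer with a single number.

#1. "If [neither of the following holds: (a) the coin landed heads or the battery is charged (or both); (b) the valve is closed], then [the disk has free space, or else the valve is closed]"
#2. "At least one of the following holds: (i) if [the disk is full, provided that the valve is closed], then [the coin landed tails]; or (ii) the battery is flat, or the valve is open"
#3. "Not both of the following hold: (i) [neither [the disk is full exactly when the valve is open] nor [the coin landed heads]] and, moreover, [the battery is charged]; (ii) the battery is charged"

2

#1: In symbols: ((M | K) nor ~S) -> (~W | ~S)

M | K = F | T = T
~S = ~T = F
(M | K) nor ~S = T nor F = F
~W = ~F = T
~S = ~T = F
~W | ~S = T | F = T
((M | K) nor ~S) -> (~W | ~S) = F -> T = T
Thus #1 is true.

#2: Parsed as ((~S -> W) -> ~M) | (~K | S)

~S = ~T = F
~S -> W = F -> F = T
~M = ~F = T
(~S -> W) -> ~M = T -> T = T
~K = ~T = F
~K | S = F | T = T
((~S -> W) -> ~M) | (~K | S) = T | T = T
Hence #2 is true.

#3: Parsed as (((W <-> S) nor M) & K) nand K

W <-> S = F <-> T = F
(W <-> S) nor M = F nor F = T
((W <-> S) nor M) & K = T & T = T
(((W <-> S) nor M) & K) nand K = T nand T = F
Hence #3 is false.

2 of the 3 statements are true.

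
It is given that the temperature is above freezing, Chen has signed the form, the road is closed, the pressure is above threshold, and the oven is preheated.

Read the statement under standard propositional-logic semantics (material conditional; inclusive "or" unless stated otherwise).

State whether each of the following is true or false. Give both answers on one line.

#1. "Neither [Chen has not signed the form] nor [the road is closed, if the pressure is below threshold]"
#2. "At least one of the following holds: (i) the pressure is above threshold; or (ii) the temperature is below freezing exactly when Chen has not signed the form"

#1 False, #2 True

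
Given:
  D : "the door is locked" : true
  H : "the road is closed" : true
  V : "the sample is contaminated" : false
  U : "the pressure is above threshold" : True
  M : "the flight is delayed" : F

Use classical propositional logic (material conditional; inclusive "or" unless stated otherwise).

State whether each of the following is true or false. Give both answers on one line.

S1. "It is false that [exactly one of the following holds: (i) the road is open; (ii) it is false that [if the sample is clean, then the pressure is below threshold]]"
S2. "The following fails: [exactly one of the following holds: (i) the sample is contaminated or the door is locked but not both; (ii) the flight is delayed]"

S1 False / S2 False

S1: This is ¬(¬H ⊕ ¬(¬V → ¬U)).

¬H = ¬T = F
¬V = ¬F = T
¬U = ¬T = F
¬V → ¬U = T → F = F
¬(¬V → ¬U) = ¬F = T
¬H ⊕ ¬(¬V → ¬U) = F ⊕ T = T
¬(¬H ⊕ ¬(¬V → ¬U)) = ¬T = F
Hence S1 is false.

S2: In symbols: ¬((V ⊕ D) ⊕ M)

V ⊕ D = F ⊕ T = T
(V ⊕ D) ⊕ M = T ⊕ F = T
¬((V ⊕ D) ⊕ M) = ¬T = F
Thus S2 is false.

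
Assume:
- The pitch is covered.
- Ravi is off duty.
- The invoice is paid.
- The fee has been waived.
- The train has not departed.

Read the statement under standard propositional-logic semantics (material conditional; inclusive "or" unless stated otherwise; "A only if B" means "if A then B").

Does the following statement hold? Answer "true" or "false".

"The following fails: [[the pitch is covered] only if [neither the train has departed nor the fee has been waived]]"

True

Let P = "the pitch is covered" (T), U = "the train has departed" (F), S = "the fee has been waived" (T).
Formalization: ~(P -> (U nor S))

U nor S = F nor T = F
P -> (U nor S) = T -> F = F
~(P -> (U nor S)) = ~F = T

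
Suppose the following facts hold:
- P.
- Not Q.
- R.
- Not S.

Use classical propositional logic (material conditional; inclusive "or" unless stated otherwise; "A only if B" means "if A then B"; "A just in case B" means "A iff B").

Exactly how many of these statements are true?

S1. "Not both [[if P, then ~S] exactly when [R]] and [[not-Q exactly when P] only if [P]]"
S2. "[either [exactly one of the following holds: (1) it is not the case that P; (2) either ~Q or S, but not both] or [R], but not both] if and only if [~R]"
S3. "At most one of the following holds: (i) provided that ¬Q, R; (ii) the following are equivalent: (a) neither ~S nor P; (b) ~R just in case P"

1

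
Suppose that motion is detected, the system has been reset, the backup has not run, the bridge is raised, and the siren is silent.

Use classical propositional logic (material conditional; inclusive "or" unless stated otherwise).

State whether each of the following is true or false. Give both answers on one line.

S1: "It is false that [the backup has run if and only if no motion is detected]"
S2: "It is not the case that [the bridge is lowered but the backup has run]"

S1 False; S2 True

Let D = "the backup has run" (F), S = "motion is detected" (T), P = "the bridge is raised" (T).

S1: Parsed as ¬(D ↔ ¬S)

¬S = ¬T = F
D ↔ ¬S = F ↔ F = T
¬(D ↔ ¬S) = ¬T = F
So S1 is false.

S2: Formalization: ¬(¬P ∧ D)

¬P = ¬T = F
¬P ∧ D = F ∧ F = F
¬(¬P ∧ D) = ¬F = T
Hence S2 is true.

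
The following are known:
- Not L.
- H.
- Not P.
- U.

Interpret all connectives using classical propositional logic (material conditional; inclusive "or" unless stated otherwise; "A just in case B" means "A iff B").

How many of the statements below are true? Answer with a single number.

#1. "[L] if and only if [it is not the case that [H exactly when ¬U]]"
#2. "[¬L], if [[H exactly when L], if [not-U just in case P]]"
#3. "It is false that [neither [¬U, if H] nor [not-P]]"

2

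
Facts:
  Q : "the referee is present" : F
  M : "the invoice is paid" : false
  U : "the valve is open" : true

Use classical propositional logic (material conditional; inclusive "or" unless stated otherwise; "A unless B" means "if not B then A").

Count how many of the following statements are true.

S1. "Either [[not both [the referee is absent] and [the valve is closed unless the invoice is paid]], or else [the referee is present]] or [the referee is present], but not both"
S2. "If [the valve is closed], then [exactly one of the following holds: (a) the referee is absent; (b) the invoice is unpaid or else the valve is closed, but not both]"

2

S1: Formalization: ((¬Q ↑ (¬U ∨ M)) ∨ Q) ⊕ Q

¬Q = ¬F = T
¬U = ¬T = F
¬U ∨ M = F ∨ F = F
¬Q ↑ (¬U ∨ M) = T ↑ F = T
(¬Q ↑ (¬U ∨ M)) ∨ Q = T ∨ F = T
((¬Q ↑ (¬U ∨ M)) ∨ Q) ⊕ Q = T ⊕ F = T
Hence S1 is true.

S2: This is ¬U → (¬Q ⊕ (¬M ⊕ ¬U)).

¬U = ¬T = F
¬Q = ¬F = T
¬M = ¬F = T
¬U = ¬T = F
¬M ⊕ ¬U = T ⊕ F = T
¬Q ⊕ (¬M ⊕ ¬U) = T ⊕ T = F
¬U → (¬Q ⊕ (¬M ⊕ ¬U)) = F → F = T
Hence S2 is true.

Count: 2.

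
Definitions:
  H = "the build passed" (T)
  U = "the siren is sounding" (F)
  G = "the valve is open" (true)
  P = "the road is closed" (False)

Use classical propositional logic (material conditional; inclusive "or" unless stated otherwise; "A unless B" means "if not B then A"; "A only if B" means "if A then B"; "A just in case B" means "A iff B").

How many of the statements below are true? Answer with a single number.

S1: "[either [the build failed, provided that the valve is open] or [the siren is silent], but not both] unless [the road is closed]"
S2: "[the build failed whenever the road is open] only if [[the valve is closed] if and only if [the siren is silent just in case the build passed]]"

2

S1: Formalization: ((G -> not H) xor not U) or P

not H = not True = False
G -> not H = True -> False = False
not U = not False = True
(G -> not H) xor not U = False xor True = True
((G -> not H) xor not U) or P = True or False = True
So S1 is true.

S2: This is (not P -> not H) -> (not G iff (not U iff H)).

not P = not False = True
not H = not True = False
not P -> not H = True -> False = False
not G = not True = False
not U = not False = True
not U iff H = True iff True = True
not G iff (not U iff H) = False iff True = False
(not P -> not H) -> (not G iff (not U iff H)) = False -> False = True
Hence S2 is true.

2 of the 2 statements are true.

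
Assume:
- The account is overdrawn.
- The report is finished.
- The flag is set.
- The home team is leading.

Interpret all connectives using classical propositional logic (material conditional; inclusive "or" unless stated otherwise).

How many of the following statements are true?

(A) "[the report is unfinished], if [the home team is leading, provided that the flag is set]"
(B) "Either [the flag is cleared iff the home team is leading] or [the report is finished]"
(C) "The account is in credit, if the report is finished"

Let M = "the flag is set" (T), V = "the home team is leading" (T), S = "the report is finished" (T), Q = "the account is overdrawn" (T).

(A): This is (M -> V) -> ~S.

M -> V = T -> T = T
~S = ~T = F
(M -> V) -> ~S = T -> F = F
So (A) is false.

(B): In symbols: (~M <-> V) | S

~M = ~T = F
~M <-> V = F <-> T = F
(~M <-> V) | S = F | T = T
Thus (B) is true.

(C): Formalization: S -> ~Q

~Q = ~T = F
S -> ~Q = T -> F = F
Thus (C) is false.

1 of the 3 statements is true ((B)).

1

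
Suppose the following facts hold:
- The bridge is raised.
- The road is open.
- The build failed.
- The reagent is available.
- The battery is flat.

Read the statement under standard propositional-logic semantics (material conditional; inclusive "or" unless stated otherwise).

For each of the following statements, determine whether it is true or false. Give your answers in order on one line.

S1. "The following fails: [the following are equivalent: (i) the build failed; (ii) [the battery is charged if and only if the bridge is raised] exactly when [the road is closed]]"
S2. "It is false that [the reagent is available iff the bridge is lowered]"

Let R = "the build passed" (F), U = "the battery is charged" (F), P = "the bridge is raised" (T), Q = "the road is closed" (F), S = "the reagent is available" (T).

S1: Formalization: ~(~R <-> ((U <-> P) <-> Q))

~R = ~F = T
U <-> P = F <-> T = F
(U <-> P) <-> Q = F <-> F = T
~R <-> ((U <-> P) <-> Q) = T <-> T = T
~(~R <-> ((U <-> P) <-> Q)) = ~T = F
Hence S1 is false.

S2: Parsed as ~(S <-> ~P)

~P = ~T = F
S <-> ~P = T <-> F = F
~(S <-> ~P) = ~F = T
Thus S2 is true.

S1 F, S2 T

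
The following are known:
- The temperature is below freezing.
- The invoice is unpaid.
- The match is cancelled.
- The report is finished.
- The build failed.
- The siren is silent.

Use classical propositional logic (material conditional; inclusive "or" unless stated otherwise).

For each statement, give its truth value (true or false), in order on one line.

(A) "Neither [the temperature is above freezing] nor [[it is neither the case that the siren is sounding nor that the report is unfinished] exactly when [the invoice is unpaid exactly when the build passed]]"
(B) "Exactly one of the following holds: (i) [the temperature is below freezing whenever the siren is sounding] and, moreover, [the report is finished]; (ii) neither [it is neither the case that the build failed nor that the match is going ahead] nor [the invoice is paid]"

(A) True / (B) False

Let R = "the temperature is below freezing" (True), Q = "the siren is sounding" (False), M = "the report is finished" (True), U = "the invoice is paid" (False), S = "the build passed" (False), H = "the match is cancelled" (True).

(A): Formalization: not R nor ((Q nor not M) iff (not U iff S))

not R = not True = False
not M = not True = False
Q nor not M = False nor False = True
not U = not False = True
not U iff S = True iff False = False
(Q nor not M) iff (not U iff S) = True iff False = False
not R nor ((Q nor not M) iff (not U iff S)) = False nor False = True
Thus (A) is true.

(B): In symbols: ((Q -> R) and M) xor ((not S nor not H) nor U)

Q -> R = False -> True = True
(Q -> R) and M = True and True = True
not S = not False = True
not H = not True = False
not S nor not H = True nor False = False
(not S nor not H) nor U = False nor False = True
((Q -> R) and M) xor ((not S nor not H) nor U) = True xor True = False
So (B) is false.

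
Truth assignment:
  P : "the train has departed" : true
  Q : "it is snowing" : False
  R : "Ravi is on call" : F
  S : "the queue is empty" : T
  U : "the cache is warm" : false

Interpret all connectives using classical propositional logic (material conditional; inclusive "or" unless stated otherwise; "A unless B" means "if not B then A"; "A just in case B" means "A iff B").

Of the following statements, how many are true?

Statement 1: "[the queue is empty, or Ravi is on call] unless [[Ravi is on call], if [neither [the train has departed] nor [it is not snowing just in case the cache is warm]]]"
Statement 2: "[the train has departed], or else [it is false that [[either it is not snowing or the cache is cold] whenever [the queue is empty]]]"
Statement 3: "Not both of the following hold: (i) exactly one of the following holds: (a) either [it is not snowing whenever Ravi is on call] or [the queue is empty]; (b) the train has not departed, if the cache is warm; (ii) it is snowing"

3

Statement 1: In symbols: (S | R) | ((P nor (~Q <-> U)) -> R)

S | R = T | F = T
~Q = ~F = T
~Q <-> U = T <-> F = F
P nor (~Q <-> U) = T nor F = F
(P nor (~Q <-> U)) -> R = F -> F = T
(S | R) | ((P nor (~Q <-> U)) -> R) = T | T = T
Hence Statement 1 is true.

Statement 2: Parsed as P | ~(S -> (~Q | ~U))

~Q = ~F = T
~U = ~F = T
~Q | ~U = T | T = T
S -> (~Q | ~U) = T -> T = T
~(S -> (~Q | ~U)) = ~T = F
P | ~(S -> (~Q | ~U)) = T | F = T
Hence Statement 2 is true.

Statement 3: Parsed as (((R -> ~Q) | S) xor (U -> ~P)) nand Q

~Q = ~F = T
R -> ~Q = F -> T = T
(R -> ~Q) | S = T | T = T
~P = ~T = F
U -> ~P = F -> F = T
((R -> ~Q) | S) xor (U -> ~P) = T xor T = F
(((R -> ~Q) | S) xor (U -> ~P)) nand Q = F nand F = T
Thus Statement 3 is true.

True statements: 3.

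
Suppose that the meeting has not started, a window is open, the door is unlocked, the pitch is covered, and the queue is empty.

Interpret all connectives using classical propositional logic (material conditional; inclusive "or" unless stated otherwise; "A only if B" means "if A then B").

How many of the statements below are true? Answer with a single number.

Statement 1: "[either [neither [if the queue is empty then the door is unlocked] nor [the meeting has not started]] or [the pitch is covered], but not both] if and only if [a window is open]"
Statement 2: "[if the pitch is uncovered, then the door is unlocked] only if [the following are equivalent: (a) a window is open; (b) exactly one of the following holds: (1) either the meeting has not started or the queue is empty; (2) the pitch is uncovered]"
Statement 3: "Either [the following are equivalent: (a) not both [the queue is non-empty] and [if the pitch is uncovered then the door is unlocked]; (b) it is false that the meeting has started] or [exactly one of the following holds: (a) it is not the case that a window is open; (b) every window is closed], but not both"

3

Let W = "the queue is empty" (T), S = "the door is locked" (F), D = "the meeting has started" (F), R = "the pitch is covered" (T), P = "a window is open" (T).

Statement 1: Formalization: (((W → ¬S) ↓ ¬D) ⊕ R) ↔ P

¬S = ¬F = T
W → ¬S = T → T = T
¬D = ¬F = T
(W → ¬S) ↓ ¬D = T ↓ T = F
((W → ¬S) ↓ ¬D) ⊕ R = F ⊕ T = T
(((W → ¬S) ↓ ¬D) ⊕ R) ↔ P = T ↔ T = T
Hence Statement 1 is true.

Statement 2: In symbols: (¬R → ¬S) → (P ↔ ((¬D ∨ W) ⊕ ¬R))

¬R = ¬T = F
¬S = ¬F = T
¬R → ¬S = F → T = T
¬D = ¬F = T
¬D ∨ W = T ∨ T = T
¬R = ¬T = F
(¬D ∨ W) ⊕ ¬R = T ⊕ F = T
P ↔ ((¬D ∨ W) ⊕ ¬R) = T ↔ T = T
(¬R → ¬S) → (P ↔ ((¬D ∨ W) ⊕ ¬R)) = T → T = T
Thus Statement 2 is true.

Statement 3: In symbols: ((¬W ↑ (¬R → ¬S)) ↔ ¬D) ⊕ (¬P ⊕ ¬P)

¬W = ¬T = F
¬R = ¬T = F
¬S = ¬F = T
¬R → ¬S = F → T = T
¬W ↑ (¬R → ¬S) = F ↑ T = T
¬D = ¬F = T
(¬W ↑ (¬R → ¬S)) ↔ ¬D = T ↔ T = T
¬P = ¬T = F
¬P = ¬T = F
¬P ⊕ ¬P = F ⊕ F = F
((¬W ↑ (¬R → ¬S)) ↔ ¬D) ⊕ (¬P ⊕ ¬P) = T ⊕ F = T
So Statement 3 is true.

True statements: 3.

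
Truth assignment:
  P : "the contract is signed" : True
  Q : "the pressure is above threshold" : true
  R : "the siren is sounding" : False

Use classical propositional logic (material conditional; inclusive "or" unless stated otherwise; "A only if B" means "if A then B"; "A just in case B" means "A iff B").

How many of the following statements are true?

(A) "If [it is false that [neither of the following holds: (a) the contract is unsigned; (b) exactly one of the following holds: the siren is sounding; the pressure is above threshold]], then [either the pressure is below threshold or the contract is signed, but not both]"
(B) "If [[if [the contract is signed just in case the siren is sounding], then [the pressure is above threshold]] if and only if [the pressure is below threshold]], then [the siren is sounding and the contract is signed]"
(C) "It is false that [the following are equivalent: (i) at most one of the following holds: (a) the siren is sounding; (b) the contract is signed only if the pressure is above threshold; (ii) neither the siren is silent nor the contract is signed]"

3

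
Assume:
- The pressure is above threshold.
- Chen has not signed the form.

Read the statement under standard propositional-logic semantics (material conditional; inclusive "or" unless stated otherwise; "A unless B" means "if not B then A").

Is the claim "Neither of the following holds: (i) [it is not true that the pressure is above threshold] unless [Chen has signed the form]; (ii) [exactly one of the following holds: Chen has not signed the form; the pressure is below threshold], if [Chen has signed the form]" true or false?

The statement is false.

Let R = "the pressure is above threshold" (T), U = "Chen has signed the form" (F).
Parsed as (~R | U) nor (U -> (~U xor ~R))

~R = ~T = F
~R | U = F | F = F
~U = ~F = T
~R = ~T = F
~U xor ~R = T xor F = T
U -> (~U xor ~R) = F -> T = T
(~R | U) nor (U -> (~U xor ~R)) = F nor T = F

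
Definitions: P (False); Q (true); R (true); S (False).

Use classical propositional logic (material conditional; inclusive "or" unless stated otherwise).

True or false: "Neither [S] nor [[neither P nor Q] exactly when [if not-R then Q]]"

Values: S=F, P=F, Q=T, R=T.
In symbols: S nor ((P nor Q) <-> (~R -> Q))

P nor Q = F nor T = F
~R = ~T = F
~R -> Q = F -> T = T
(P nor Q) <-> (~R -> Q) = F <-> T = F
S nor ((P nor Q) <-> (~R -> Q)) = F nor F = T

The statement is true.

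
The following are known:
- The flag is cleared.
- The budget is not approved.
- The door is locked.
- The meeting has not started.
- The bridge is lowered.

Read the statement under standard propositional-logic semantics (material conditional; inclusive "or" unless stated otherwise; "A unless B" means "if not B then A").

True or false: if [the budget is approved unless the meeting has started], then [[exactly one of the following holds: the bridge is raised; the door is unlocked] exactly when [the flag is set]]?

True.

Let Q = "the budget is approved" (F), S = "the meeting has started" (F), U = "the bridge is raised" (F), R = "the door is locked" (T), P = "the flag is set" (F).
This is (Q ∨ S) → ((U ⊕ ¬R) ↔ P).

Q ∨ S = F ∨ F = F
¬R = ¬T = F
U ⊕ ¬R = F ⊕ F = F
(U ⊕ ¬R) ↔ P = F ↔ F = T
(Q ∨ S) → ((U ⊕ ¬R) ↔ P) = F → T = T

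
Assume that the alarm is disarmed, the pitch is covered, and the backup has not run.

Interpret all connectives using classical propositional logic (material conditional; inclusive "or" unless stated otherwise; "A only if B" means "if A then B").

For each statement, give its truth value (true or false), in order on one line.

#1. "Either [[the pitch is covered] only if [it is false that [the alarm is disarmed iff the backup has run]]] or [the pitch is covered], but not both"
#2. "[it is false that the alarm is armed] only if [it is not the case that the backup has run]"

#1 False; #2 True

Let K = "the pitch is covered" (T), P = "the alarm is armed" (F), D = "the backup has run" (F).

#1: Parsed as (K -> ~(~P <-> D)) xor K

~P = ~F = T
~P <-> D = T <-> F = F
~(~P <-> D) = ~F = T
K -> ~(~P <-> D) = T -> T = T
(K -> ~(~P <-> D)) xor K = T xor T = F
So #1 is false.

#2: Parsed as ~P -> ~D

~P = ~F = T
~D = ~F = T
~P -> ~D = T -> T = T
Thus #2 is true.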